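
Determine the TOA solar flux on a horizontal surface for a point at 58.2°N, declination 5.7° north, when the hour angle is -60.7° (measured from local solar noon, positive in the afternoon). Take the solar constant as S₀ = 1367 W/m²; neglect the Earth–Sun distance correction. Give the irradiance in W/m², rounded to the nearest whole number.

cos θ_z = sin(58.2°) sin(5.7°) + cos(58.2°) cos(5.7°) cos(-60.70°) = 0.0844 + 0.2566 = 0.3410.
Top-of-atmosphere irradiance = S₀ cos θ_z = 1367 × 0.3410 = 466.15 W/m².

466 W/m²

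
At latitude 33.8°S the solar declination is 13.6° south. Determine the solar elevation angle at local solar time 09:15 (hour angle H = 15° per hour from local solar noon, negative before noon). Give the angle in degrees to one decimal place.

47.6°

Hour angle H = 15° × (9.25 − 12) = -41.25°.
cos θ_z = sin φ sin δ + cos φ cos δ cos H = (-0.5563)(-0.2351) + (0.8310)(0.9720)(0.7518) = 0.7380.
θ_z = arccos(0.7380) = 42.44°, so the elevation is 90° − 42.44° = 47.56°.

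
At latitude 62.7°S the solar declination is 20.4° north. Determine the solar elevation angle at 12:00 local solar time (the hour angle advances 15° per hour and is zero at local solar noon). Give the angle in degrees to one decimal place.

6.9°

Hour angle H = 15° × (12 − 12) = 0.00°.
cos θ_z = sin φ sin δ + cos φ cos δ cos H = (-0.8886)(0.3486) + (0.4586)(0.9373)(1.0000) = 0.1201.
θ_z = arccos(0.1201) = 83.10°, so the elevation is 90° − 83.10° = 6.90°.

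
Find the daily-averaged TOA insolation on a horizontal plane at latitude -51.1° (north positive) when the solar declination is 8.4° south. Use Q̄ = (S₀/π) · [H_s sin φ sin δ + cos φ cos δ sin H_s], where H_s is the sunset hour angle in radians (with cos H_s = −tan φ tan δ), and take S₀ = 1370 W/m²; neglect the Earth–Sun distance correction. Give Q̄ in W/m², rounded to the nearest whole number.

353 W/m²

The sunset hour angle satisfies cos H_s = −tan φ tan δ = -0.1830, giving H_s = 100.54°. In radians, H_s = 1.7548.
H_s sin φ sin δ = 1.7548 × -0.7782 × -0.1461 = 0.1995.
cos φ cos δ sin H_s = 0.6280 × 0.9893 × 0.9831 = 0.6108.
Q̄ = (1370/π) × (0.1995 + 0.6108) = 436.08 × 0.8103 = 353.36 W/m².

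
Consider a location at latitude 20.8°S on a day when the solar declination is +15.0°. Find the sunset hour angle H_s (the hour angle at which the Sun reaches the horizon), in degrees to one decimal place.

84.2°

cos H_s = −tan(-20.8°) · tan(15.0°) = 0.1018, so H_s = arccos(0.1018) = 84.16°.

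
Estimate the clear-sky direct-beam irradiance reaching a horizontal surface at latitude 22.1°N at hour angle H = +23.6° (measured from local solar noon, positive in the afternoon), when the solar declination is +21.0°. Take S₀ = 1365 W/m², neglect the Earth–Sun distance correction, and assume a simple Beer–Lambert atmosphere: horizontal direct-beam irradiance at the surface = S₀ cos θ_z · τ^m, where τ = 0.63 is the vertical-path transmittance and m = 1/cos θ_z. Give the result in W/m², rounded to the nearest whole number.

769 W/m²

cos θ_z = sin(22.1°) sin(21.0°) + cos(22.1°) cos(21.0°) cos(23.60°) = 0.1348 + 0.7926 = 0.9274.
Air mass m = 1/cos θ_z = 1/0.9274 = 1.078; τ^m = 0.63^1.078 = 0.6077.
Surface direct beam = 1365 × 0.9274 × 0.6077 = 769.29 W/m².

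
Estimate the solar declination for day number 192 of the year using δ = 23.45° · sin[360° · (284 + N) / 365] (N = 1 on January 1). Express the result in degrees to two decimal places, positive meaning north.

+22.11°

360 × (284 + 192) / 365 = 469.479°; sin(469.479°) = 0.9428.
δ = 23.45 × 0.9428 = 22.109° ≈ +22.11°.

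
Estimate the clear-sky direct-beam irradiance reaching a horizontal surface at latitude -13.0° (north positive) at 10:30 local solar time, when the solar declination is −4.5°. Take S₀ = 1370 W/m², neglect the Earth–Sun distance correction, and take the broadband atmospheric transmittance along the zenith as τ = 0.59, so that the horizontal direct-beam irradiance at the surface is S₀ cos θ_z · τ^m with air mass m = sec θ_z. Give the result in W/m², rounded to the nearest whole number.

Hour angle H = 15° × (10.5 − 12) = -22.50°.
cos θ_z = sin(-13.0°) sin(-4.5°) + cos(-13.0°) cos(-4.5°) cos(-22.50°) = 0.0176 + 0.8974 = 0.9150.
Air mass m = 1/cos θ_z = 1/0.9150 = 1.093; τ^m = 0.59^1.093 = 0.5617.
Surface direct beam = 1370 × 0.9150 × 0.5617 = 704.12 W/m².

704 W/m²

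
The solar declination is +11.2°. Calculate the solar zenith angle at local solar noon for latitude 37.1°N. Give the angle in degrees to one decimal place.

25.9°

At local solar noon the hour angle is zero, so the zenith angle is |φ − δ| = |37.1° − (11.2°)| = 25.9°.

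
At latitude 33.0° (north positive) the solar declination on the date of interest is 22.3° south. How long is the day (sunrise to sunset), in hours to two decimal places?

cos H_s = −tan(33.0°) · tan(-22.3°) = 0.2663, so H_s = arccos(0.2663) = 74.56°.
Day length = 2 H_s / 15° h⁻¹ = 149.12° / 15 = 9.941 h.

9.94 hours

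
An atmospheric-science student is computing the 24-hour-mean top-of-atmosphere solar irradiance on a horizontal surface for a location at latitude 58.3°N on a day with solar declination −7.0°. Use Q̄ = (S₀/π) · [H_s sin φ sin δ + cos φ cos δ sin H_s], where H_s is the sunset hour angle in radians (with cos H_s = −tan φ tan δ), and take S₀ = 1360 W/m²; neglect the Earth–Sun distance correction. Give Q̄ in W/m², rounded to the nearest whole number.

The sunset hour angle satisfies cos H_s = −tan φ tan δ = 0.1988, giving H_s = 78.53°. In radians, H_s = 1.3706.
H_s sin φ sin δ = 1.3706 × 0.8508 × -0.1219 = -0.1421.
cos φ cos δ sin H_s = 0.5255 × 0.9925 × 0.9800 = 0.5111.
Q̄ = (1360/π) × (-0.1421 + 0.5111) = 432.90 × 0.3690 = 159.74 W/m².

160 W/m²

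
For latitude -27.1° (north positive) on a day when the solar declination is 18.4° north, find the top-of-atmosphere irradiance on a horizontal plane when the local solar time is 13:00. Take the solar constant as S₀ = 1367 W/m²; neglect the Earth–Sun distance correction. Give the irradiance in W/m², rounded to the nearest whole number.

Hour angle H = 15° × (13 − 12) = 15.00°.
cos θ_z = sin(-27.1°) sin(18.4°) + cos(-27.1°) cos(18.4°) cos(15.00°) = -0.1438 + 0.8159 = 0.6721.
Top-of-atmosphere irradiance = S₀ cos θ_z = 1367 × 0.6721 = 918.76 W/m².

919 W/m²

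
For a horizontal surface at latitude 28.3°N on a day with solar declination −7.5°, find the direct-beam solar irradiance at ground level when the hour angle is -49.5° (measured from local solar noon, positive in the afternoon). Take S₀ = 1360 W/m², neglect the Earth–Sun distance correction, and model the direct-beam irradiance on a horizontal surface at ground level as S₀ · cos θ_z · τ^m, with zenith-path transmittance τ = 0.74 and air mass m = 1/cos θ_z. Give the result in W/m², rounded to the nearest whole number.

With φ = 28.3°, δ = -7.5°, H = -49.50°: sin φ sin δ = -0.0619, cos φ cos δ cos H = 0.5669, so cos θ_z = 0.5050.
Air mass m = 1/cos θ_z = 1/0.5050 = 1.980; τ^m = 0.74^1.980 = 0.5509.
Surface direct beam = 1360 × 0.5050 × 0.5509 = 378.36 W/m².

378 W/m²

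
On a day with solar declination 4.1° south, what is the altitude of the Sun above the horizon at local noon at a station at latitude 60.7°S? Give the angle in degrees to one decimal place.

At local solar noon the hour angle is zero, so the elevation is 90° − |φ − δ| = 90° − |-60.7° − (-4.1°)| = 90° − 56.6° = 33.4°.

33.4°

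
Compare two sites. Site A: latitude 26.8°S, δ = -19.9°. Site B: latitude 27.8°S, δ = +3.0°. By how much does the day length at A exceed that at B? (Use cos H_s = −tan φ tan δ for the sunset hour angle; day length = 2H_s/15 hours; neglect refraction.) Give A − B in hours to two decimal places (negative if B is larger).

+1.62 h

A: H_s = arccos(−tan -26.8° · tan -19.9°) = 100.54°, so 2H_s/15 = 13.4053 h.
B: H_s = arccos(−tan -27.8° · tan 3.0°) = 88.42°, so 2H_s/15 = 11.7893 h.
A − B = 13.4053 − 11.7893 = 1.6160 h.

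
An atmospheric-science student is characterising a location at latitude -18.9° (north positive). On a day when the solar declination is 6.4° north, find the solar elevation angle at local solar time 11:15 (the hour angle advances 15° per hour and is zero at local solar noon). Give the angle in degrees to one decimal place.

62.4°

Hour angle H = 15° × (11.25 − 12) = -11.25°.
cos θ_z = sin(-18.9°) sin(6.4°) + cos(-18.9°) cos(6.4°) cos(-11.25°) = -0.0361 + 0.9221 = 0.8860.
θ_z = arccos(0.8860) = 27.63°, so the elevation is 90° − 27.63° = 62.37°.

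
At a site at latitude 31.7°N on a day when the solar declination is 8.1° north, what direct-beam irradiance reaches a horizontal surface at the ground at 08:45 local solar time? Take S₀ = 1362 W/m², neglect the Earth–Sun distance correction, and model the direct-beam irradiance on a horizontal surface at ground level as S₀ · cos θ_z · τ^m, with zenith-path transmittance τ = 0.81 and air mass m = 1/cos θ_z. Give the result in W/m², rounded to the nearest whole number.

613 W/m²

Hour angle H = 15° × (8.75 − 12) = -48.75°.
With φ = 31.7°, δ = 8.1°, H = -48.75°: sin φ sin δ = 0.0740, cos φ cos δ cos H = 0.5554, so cos θ_z = 0.6294.
Air mass m = 1/cos θ_z = 1/0.6294 = 1.589; τ^m = 0.81^1.589 = 0.7155.
Surface direct beam = 1362 × 0.6294 × 0.7155 = 613.36 W/m².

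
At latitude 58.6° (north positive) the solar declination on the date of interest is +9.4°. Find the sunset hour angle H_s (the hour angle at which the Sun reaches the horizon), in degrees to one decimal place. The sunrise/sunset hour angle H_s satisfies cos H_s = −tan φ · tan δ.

105.7°

The sunset hour angle satisfies cos H_s = −tan φ tan δ = -0.2712, giving H_s = 105.74°.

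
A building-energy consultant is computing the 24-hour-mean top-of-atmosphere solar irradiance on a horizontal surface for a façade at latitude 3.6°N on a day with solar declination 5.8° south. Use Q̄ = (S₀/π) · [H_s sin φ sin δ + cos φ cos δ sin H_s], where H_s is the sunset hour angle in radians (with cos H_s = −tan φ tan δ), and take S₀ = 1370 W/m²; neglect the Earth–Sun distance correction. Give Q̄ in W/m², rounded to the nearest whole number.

429 W/m²

cos H_s = −tan(3.6°) · tan(-5.8°) = 0.0064, so H_s = arccos(0.0064) = 89.63°. In radians, H_s = 1.5643.
H_s sin φ sin δ = 1.5643 × 0.0628 × -0.1011 = -0.0099.
cos φ cos δ sin H_s = 0.9980 × 0.9949 × 1.0000 = 0.9929.
Q̄ = (1370/π) × (-0.0099 + 0.9929) = 436.08 × 0.9830 = 428.67 W/m².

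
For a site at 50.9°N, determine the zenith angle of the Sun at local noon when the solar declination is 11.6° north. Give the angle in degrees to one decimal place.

At local solar noon the hour angle is zero, so the zenith angle is |φ − δ| = |50.9° − (11.6°)| = 39.3°.

39.3°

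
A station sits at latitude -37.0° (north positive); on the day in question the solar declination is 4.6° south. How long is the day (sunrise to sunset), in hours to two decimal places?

cos H_s = −tan(-37.0°) · tan(-4.6°) = -0.0606, so H_s = arccos(-0.0606) = 93.47°.
Day length = 2 H_s / 15° h⁻¹ = 186.94° / 15 = 12.463 h.

12.46 hours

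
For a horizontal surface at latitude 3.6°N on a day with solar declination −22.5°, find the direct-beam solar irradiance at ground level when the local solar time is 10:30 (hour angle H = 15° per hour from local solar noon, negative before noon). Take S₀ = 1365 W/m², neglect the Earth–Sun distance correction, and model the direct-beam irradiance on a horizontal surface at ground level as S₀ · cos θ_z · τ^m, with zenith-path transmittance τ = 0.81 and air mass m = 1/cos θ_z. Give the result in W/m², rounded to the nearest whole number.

Hour angle H = 15° × (10.5 − 12) = -22.50°.
cos θ_z = sin φ sin δ + cos φ cos δ cos H = (0.0628)(-0.3827) + (0.9980)(0.9239)(0.9239) = 0.8279.
Air mass m = 1/cos θ_z = 1/0.8279 = 1.208; τ^m = 0.81^1.208 = 0.7753.
Surface direct beam = 1365 × 0.8279 × 0.7753 = 876.15 W/m².

876 W/m²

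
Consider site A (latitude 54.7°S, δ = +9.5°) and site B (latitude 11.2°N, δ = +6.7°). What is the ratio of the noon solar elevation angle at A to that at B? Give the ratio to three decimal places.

0.302

A: 90° − |-54.7 − (9.5)| = 25.80°.
B: 90° − |11.2 − (6.7)| = 85.50°.
Ratio A/B = 25.8000 / 85.5000 = 0.3018.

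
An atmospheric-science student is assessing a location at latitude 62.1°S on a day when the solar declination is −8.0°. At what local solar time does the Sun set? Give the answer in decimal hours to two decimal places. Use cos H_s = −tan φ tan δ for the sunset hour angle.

19.03 h

−tan φ tan δ = −(-1.8887)(-0.1405) = -0.2654; H_s = arccos(-0.2654) = 105.39°.
Sunset is at 12 + H_s/15 = 12 + 7.026 = 19.026 h local solar time.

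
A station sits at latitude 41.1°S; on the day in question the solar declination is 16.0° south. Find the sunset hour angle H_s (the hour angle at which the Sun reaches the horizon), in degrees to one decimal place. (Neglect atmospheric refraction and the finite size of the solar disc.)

104.5°

cos H_s = −tan(-41.1°) · tan(-16.0°) = -0.2501, so H_s = arccos(-0.2501) = 104.48°.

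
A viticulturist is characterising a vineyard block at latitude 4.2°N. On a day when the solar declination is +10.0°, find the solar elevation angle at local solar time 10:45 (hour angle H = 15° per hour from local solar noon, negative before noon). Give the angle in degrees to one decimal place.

70.5°

Hour angle H = 15° × (10.75 − 12) = -18.75°.
cos θ_z = sin(4.2°) sin(10.0°) + cos(4.2°) cos(10.0°) cos(-18.75°) = 0.0127 + 0.9300 = 0.9427.
θ_z = arccos(0.9427) = 19.49°, so the elevation is 90° − 19.49° = 70.51°.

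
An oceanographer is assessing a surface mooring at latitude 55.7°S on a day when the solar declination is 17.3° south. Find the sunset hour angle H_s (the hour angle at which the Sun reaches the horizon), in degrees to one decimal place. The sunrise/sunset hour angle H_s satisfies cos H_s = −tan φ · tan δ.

117.2°

cos H_s = −tan(-55.7°) · tan(-17.3°) = -0.4566, so H_s = arccos(-0.4566) = 117.17°.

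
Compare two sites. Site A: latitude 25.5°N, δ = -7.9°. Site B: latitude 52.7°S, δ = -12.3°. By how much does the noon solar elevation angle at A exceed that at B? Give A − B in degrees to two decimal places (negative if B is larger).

A: 90° − |25.5 − (-7.9)| = 56.60°.
B: 90° − |-52.7 − (-12.3)| = 49.60°.
A − B = 56.60 − 49.60 = 7.00°.

+7.00°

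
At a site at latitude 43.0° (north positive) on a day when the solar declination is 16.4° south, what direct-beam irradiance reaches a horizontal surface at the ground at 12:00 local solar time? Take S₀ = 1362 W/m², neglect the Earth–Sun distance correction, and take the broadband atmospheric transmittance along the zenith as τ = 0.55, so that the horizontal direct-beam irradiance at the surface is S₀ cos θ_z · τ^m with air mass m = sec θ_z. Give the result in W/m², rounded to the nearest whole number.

214 W/m²

Hour angle H = 15° × (12 − 12) = 0.00°.
cos θ_z = sin φ sin δ + cos φ cos δ cos H = (0.6820)(-0.2823) + (0.7314)(0.9593)(1.0000) = 0.5091.
Air mass m = 1/cos θ_z = 1/0.5091 = 1.964; τ^m = 0.55^1.964 = 0.3091.
Surface direct beam = 1362 × 0.5091 × 0.3091 = 214.33 W/m².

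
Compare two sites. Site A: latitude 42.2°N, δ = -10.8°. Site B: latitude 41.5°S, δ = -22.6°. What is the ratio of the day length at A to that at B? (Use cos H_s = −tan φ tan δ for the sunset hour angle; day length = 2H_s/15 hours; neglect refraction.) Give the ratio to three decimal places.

A: H_s = arccos(−tan 42.2° · tan -10.8°) = 80.04°, so 2H_s/15 = 10.6720 h.
B: H_s = arccos(−tan -41.5° · tan -22.6°) = 111.61°, so 2H_s/15 = 14.8813 h.
Ratio A/B = 10.6720 / 14.8813 = 0.7171.

0.717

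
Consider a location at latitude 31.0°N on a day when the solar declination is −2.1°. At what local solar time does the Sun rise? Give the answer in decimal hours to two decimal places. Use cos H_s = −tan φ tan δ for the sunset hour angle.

6.08 h

cos H_s = −tan(31.0°) · tan(-2.1°) = 0.0220, so H_s = arccos(0.0220) = 88.74°.
Sunrise is at 12 − H_s/15 = 12 − 5.916 = 6.084 h local solar time.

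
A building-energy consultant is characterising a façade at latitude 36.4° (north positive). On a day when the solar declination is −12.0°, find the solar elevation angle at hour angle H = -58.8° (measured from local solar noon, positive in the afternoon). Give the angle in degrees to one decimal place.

16.5°

cos θ_z = sin φ sin δ + cos φ cos δ cos H = (0.5934)(-0.2079) + (0.8049)(0.9781)(0.5180) = 0.2844.
θ_z = arccos(0.2844) = 73.48°, so the elevation is 90° − 73.48° = 16.52°.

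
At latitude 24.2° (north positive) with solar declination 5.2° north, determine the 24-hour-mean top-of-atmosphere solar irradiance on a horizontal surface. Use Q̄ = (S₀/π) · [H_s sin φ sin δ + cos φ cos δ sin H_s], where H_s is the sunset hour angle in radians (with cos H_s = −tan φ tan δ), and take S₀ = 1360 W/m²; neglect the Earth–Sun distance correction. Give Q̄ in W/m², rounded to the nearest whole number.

cos H_s = −tan(24.2°) · tan(5.2°) = -0.0409, so H_s = arccos(-0.0409) = 92.34°. In radians, H_s = 1.6116.
H_s sin φ sin δ = 1.6116 × 0.4099 × 0.0906 = 0.0598.
cos φ cos δ sin H_s = 0.9121 × 0.9959 × 0.9992 = 0.9076.
Q̄ = (1360/π) × (0.0598 + 0.9076) = 432.90 × 0.9674 = 418.79 W/m².

419 W/m²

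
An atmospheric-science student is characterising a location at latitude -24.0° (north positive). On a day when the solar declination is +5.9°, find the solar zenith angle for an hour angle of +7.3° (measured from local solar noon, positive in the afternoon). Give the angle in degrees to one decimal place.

cos θ_z = sin(-24.0°) sin(5.9°) + cos(-24.0°) cos(5.9°) cos(7.30°) = -0.0418 + 0.9013 = 0.8595.
θ_z = arccos(0.8595) = 30.74°.

30.7°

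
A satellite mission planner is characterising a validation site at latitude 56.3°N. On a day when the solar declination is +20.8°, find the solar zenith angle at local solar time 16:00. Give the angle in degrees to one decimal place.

56.3°

Hour angle H = 15° × (16 − 12) = 60.00°.
cos θ_z = sin(56.3°) sin(20.8°) + cos(56.3°) cos(20.8°) cos(60.00°) = 0.2954 + 0.2593 = 0.5547.
θ_z = arccos(0.5547) = 56.31°.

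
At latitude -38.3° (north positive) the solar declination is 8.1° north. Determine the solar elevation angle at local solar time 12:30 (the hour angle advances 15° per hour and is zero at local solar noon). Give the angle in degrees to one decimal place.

Hour angle H = 15° × (12.5 − 12) = 7.50°.
cos θ_z = sin(-38.3°) sin(8.1°) + cos(-38.3°) cos(8.1°) cos(7.50°) = -0.0873 + 0.7703 = 0.6830.
θ_z = arccos(0.6830) = 46.92°, so the elevation is 90° − 46.92° = 43.08°.

43.1°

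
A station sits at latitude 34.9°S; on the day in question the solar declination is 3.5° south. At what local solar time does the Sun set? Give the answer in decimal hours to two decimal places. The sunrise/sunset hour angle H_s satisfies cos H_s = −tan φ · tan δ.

The sunset hour angle satisfies cos H_s = −tan φ tan δ = -0.0427, giving H_s = 92.45°.
Sunset is at 12 + H_s/15 = 12 + 6.163 = 18.163 h local solar time.

18.16 h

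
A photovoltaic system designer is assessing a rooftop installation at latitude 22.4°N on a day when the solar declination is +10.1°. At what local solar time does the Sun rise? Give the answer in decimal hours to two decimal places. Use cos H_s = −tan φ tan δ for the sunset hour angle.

cos H_s = −tan(22.4°) · tan(10.1°) = -0.0734, so H_s = arccos(-0.0734) = 94.21°.
Sunrise is at 12 − H_s/15 = 12 − 6.281 = 5.719 h local solar time.

5.72 h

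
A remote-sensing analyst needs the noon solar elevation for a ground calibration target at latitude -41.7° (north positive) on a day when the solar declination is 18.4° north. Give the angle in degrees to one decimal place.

At local solar noon the hour angle is zero, so the elevation is 90° − |φ − δ| = 90° − |-41.7° − (18.4°)| = 90° − 60.1° = 29.9°.

29.9°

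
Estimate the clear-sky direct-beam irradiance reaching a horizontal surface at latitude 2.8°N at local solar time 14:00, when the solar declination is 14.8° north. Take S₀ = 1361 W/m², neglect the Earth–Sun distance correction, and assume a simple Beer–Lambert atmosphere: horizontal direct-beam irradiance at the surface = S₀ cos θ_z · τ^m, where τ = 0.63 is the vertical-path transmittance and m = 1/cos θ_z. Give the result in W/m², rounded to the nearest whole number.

Hour angle H = 15° × (14 − 12) = 30.00°.
With φ = 2.8°, δ = 14.8°, H = 30.00°: sin φ sin δ = 0.0125, cos φ cos δ cos H = 0.8363, so cos θ_z = 0.8488.
Air mass m = 1/cos θ_z = 1/0.8488 = 1.178; τ^m = 0.63^1.178 = 0.5803.
Surface direct beam = 1361 × 0.8488 × 0.5803 = 670.37 W/m².

670 W/m²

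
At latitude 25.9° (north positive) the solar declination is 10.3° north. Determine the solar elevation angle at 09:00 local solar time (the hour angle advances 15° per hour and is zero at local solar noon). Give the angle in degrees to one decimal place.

Hour angle H = 15° × (9 − 12) = -45.00°.
With φ = 25.9°, δ = 10.3°, H = -45.00°: sin φ sin δ = 0.0781, cos φ cos δ cos H = 0.6258, so cos θ_z = 0.7039.
θ_z = arccos(0.7039) = 45.26°, so the elevation is 90° − 45.26° = 44.74°.

44.7°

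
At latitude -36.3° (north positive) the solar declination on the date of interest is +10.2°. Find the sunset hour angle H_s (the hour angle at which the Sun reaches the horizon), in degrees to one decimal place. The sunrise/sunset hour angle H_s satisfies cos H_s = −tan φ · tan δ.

cos H_s = −tan(-36.3°) · tan(10.2°) = 0.1322, so H_s = arccos(0.1322) = 82.40°.

82.4°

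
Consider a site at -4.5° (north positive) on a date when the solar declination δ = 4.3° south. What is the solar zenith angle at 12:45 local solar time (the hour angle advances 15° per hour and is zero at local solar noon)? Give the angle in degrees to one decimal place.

Hour angle H = 15° × (12.75 − 12) = 11.25°.
cos θ_z = sin φ sin δ + cos φ cos δ cos H = (-0.0785)(-0.0750) + (0.9969)(0.9972)(0.9808) = 0.9809.
θ_z = arccos(0.9809) = 11.22°.

11.2°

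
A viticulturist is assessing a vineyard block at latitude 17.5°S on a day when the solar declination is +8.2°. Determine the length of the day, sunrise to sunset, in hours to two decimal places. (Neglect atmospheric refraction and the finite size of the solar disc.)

11.65 hours

cos H_s = −tan(-17.5°) · tan(8.2°) = 0.0454, so H_s = arccos(0.0454) = 87.40°.
Day length = 2 H_s / 15° h⁻¹ = 174.80° / 15 = 11.653 h.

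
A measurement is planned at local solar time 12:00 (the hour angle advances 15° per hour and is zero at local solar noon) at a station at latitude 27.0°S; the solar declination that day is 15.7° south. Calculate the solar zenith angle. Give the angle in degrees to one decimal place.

Hour angle H = 15° × (12 − 12) = 0.00°.
cos θ_z = sin(-27.0°) sin(-15.7°) + cos(-27.0°) cos(-15.7°) cos(0.00°) = 0.1229 + 0.8578 = 0.9807.
θ_z = arccos(0.9807) = 11.28°.

11.3°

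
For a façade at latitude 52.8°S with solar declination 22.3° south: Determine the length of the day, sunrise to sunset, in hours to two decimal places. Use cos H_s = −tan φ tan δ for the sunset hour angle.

−tan φ tan δ = −(-1.3175)(-0.4101) = -0.5403; H_s = arccos(-0.5403) = 122.70°.
Day length = 2 H_s / 15° h⁻¹ = 245.40° / 15 = 16.360 h.

16.36 hours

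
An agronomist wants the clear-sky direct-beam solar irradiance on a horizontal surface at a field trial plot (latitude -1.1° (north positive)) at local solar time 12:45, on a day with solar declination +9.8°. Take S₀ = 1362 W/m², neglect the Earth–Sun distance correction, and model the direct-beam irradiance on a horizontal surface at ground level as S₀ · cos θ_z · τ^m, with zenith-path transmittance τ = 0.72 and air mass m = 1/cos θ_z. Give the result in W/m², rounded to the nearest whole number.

933 W/m²

Hour angle H = 15° × (12.75 − 12) = 11.25°.
cos θ_z = sin φ sin δ + cos φ cos δ cos H = (-0.0192)(0.1702) + (0.9998)(0.9854)(0.9808) = 0.9630.
Air mass m = 1/cos θ_z = 1/0.9630 = 1.038; τ^m = 0.72^1.038 = 0.7111.
Surface direct beam = 1362 × 0.9630 × 0.7111 = 932.68 W/m².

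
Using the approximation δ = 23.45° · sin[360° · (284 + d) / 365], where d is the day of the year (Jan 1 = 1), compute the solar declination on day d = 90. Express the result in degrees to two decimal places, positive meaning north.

+3.62°

360 × (284 + 90) / 365 = 368.877°; sin(368.877°) = 0.1543.
δ = 23.45 × 0.1543 = 3.618° ≈ +3.62°.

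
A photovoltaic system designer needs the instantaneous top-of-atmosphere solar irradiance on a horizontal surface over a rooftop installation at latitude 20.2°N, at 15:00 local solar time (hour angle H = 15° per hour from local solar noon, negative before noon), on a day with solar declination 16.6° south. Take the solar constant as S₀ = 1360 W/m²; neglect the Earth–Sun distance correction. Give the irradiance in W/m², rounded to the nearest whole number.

Hour angle H = 15° × (15 − 12) = 45.00°.
cos θ_z = sin φ sin δ + cos φ cos δ cos H = (0.3453)(-0.2857) + (0.9385)(0.9583)(0.7071) = 0.5373.
Top-of-atmosphere irradiance = S₀ cos θ_z = 1360 × 0.5373 = 730.73 W/m².

731 W/m²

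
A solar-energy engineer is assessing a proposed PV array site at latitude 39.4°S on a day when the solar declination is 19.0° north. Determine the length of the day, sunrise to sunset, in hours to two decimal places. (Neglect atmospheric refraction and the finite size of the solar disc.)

9.81 hours

cos H_s = −tan(-39.4°) · tan(19.0°) = 0.2828, so H_s = arccos(0.2828) = 73.57°.
Day length = 2 H_s / 15° h⁻¹ = 147.14° / 15 = 9.809 h.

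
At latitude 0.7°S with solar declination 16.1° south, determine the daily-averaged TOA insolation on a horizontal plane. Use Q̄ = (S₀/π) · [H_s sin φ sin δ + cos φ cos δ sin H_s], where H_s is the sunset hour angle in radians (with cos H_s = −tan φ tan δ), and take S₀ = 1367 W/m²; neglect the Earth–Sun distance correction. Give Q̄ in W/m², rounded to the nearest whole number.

−tan φ tan δ = −(-0.0122)(-0.2886) = -0.0035; H_s = arccos(-0.0035) = 90.20°. In radians, H_s = 1.5743.
H_s sin φ sin δ = 1.5743 × -0.0122 × -0.2773 = 0.0053.
cos φ cos δ sin H_s = 0.9999 × 0.9608 × 1.0000 = 0.9607.
Q̄ = (1367/π) × (0.0053 + 0.9607) = 435.13 × 0.9660 = 420.34 W/m².

420 W/m²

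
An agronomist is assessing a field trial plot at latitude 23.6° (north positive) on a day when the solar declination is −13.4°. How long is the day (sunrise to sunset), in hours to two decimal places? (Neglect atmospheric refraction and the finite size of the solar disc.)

The sunset hour angle satisfies cos H_s = −tan φ tan δ = 0.1041, giving H_s = 84.02°.
Day length = 2 H_s / 15° h⁻¹ = 168.04° / 15 = 11.203 h.

11.20 hours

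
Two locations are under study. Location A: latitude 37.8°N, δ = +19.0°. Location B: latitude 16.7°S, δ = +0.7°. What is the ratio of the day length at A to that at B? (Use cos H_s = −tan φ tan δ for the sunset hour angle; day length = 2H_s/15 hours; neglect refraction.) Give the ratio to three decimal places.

1.175

A: H_s = arccos(−tan 37.8° · tan 19.0°) = 105.49°, so 2H_s/15 = 14.0653 h.
B: H_s = arccos(−tan -16.7° · tan 0.7°) = 89.79°, so 2H_s/15 = 11.9720 h.
Ratio A/B = 14.0653 / 11.9720 = 1.1748.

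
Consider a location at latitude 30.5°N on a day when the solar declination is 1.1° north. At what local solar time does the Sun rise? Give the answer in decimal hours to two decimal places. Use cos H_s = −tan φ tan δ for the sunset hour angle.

The sunset hour angle satisfies cos H_s = −tan φ tan δ = -0.0113, giving H_s = 90.65°.
Sunrise is at 12 − H_s/15 = 12 − 6.043 = 5.957 h local solar time.

5.96 h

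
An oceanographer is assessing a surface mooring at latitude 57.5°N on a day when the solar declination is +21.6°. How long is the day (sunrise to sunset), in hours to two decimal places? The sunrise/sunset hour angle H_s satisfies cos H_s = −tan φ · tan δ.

17.12 hours

cos H_s = −tan(57.5°) · tan(21.6°) = -0.6215, so H_s = arccos(-0.6215) = 128.43°.
Day length = 2 H_s / 15° h⁻¹ = 256.86° / 15 = 17.124 h.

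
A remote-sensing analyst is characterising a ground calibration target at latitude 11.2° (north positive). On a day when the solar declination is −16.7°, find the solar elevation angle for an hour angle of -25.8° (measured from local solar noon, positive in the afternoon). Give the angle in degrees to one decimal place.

With φ = 11.2°, δ = -16.7°, H = -25.80°: sin φ sin δ = -0.0558, cos φ cos δ cos H = 0.8459, so cos θ_z = 0.7901.
θ_z = arccos(0.7901) = 37.81°, so the elevation is 90° − 37.81° = 52.19°.

52.2°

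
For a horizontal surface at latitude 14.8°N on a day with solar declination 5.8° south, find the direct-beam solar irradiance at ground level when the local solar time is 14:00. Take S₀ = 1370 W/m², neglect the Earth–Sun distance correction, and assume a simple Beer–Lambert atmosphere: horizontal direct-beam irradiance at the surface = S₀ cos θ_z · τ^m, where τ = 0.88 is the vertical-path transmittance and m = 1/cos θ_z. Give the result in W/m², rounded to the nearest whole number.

944 W/m²

Hour angle H = 15° × (14 − 12) = 30.00°.
With φ = 14.8°, δ = -5.8°, H = 30.00°: sin φ sin δ = -0.0258, cos φ cos δ cos H = 0.8330, so cos θ_z = 0.8072.
Air mass m = 1/cos θ_z = 1/0.8072 = 1.239; τ^m = 0.88^1.239 = 0.8535.
Surface direct beam = 1370 × 0.8072 × 0.8535 = 943.85 W/m².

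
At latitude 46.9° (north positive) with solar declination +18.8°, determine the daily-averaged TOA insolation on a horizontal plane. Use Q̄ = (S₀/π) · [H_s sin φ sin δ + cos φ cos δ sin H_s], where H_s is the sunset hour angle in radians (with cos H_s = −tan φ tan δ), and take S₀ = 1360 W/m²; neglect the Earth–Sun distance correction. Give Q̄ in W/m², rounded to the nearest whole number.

The sunset hour angle satisfies cos H_s = −tan φ tan δ = -0.3638, giving H_s = 111.33°. In radians, H_s = 1.9431.
H_s sin φ sin δ = 1.9431 × 0.7302 × 0.3223 = 0.4573.
cos φ cos δ sin H_s = 0.6833 × 0.9466 × 0.9315 = 0.6025.
Q̄ = (1360/π) × (0.4573 + 0.6025) = 432.90 × 1.0598 = 458.79 W/m².

459 W/m²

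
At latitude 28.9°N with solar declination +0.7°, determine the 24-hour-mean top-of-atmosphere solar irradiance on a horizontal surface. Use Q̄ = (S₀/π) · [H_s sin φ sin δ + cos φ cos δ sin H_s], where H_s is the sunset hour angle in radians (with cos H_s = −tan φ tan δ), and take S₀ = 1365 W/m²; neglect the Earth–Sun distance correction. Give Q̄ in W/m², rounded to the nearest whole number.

cos H_s = −tan(28.9°) · tan(0.7°) = -0.0067, so H_s = arccos(-0.0067) = 90.38°. In radians, H_s = 1.5774.
H_s sin φ sin δ = 1.5774 × 0.4833 × 0.0122 = 0.0093.
cos φ cos δ sin H_s = 0.8755 × 0.9999 × 1.0000 = 0.8754.
Q̄ = (1365/π) × (0.0093 + 0.8754) = 434.49 × 0.8847 = 384.39 W/m².

384 W/m²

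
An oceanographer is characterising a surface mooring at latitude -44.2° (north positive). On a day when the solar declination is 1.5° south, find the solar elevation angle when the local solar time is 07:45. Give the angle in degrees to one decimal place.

19.6°

Hour angle H = 15° × (7.75 − 12) = -63.75°.
cos θ_z = sin(-44.2°) sin(-1.5°) + cos(-44.2°) cos(-1.5°) cos(-63.75°) = 0.0182 + 0.3170 = 0.3352.
θ_z = arccos(0.3352) = 70.42°, so the elevation is 90° − 70.42° = 19.58°.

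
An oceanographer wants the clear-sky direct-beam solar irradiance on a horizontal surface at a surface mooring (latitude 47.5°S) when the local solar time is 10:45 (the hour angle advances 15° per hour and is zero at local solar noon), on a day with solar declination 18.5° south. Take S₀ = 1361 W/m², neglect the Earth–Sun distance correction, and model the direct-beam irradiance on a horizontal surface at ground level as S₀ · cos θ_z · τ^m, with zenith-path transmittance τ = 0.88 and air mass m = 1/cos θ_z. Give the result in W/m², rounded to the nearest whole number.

Hour angle H = 15° × (10.75 − 12) = -18.75°.
cos θ_z = sin φ sin δ + cos φ cos δ cos H = (-0.7373)(-0.3173) + (0.6756)(0.9483)(0.9469) = 0.8406.
Air mass m = 1/cos θ_z = 1/0.8406 = 1.190; τ^m = 0.88^1.190 = 0.8589.
Surface direct beam = 1361 × 0.8406 × 0.8589 = 982.63 W/m².

983 W/m²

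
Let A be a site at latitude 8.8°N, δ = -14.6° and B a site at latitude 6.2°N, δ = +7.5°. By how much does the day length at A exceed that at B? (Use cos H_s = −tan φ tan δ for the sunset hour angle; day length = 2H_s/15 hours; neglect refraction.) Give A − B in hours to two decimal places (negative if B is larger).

-0.42 h

A: H_s = arccos(−tan 8.8° · tan -14.6°) = 87.69°, so 2H_s/15 = 11.6920 h.
B: H_s = arccos(−tan 6.2° · tan 7.5°) = 90.82°, so 2H_s/15 = 12.1093 h.
A − B = 11.6920 − 12.1093 = -0.4173 h.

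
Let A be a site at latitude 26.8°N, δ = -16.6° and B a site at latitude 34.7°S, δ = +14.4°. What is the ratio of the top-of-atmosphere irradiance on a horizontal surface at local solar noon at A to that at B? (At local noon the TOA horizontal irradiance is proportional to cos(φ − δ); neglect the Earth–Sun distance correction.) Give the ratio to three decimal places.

1.110

A: cos θ_z = cos(26.8° − (-16.6°)) = 0.7266.
B: cos θ_z = cos(-34.7° − (14.4°)) = 0.6547.
Ratio A/B = 0.7266 / 0.6547 = 1.1098.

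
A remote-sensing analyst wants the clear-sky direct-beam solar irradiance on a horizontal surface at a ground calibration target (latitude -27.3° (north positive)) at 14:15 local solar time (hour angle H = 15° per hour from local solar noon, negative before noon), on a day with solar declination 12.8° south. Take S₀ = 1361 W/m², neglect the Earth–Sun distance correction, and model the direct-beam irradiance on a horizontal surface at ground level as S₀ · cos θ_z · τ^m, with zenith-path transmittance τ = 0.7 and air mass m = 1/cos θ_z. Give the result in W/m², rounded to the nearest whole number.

725 W/m²

Hour angle H = 15° × (14.25 − 12) = 33.75°.
cos θ_z = sin(-27.3°) sin(-12.8°) + cos(-27.3°) cos(-12.8°) cos(33.75°) = 0.1016 + 0.7205 = 0.8221.
Air mass m = 1/cos θ_z = 1/0.8221 = 1.216; τ^m = 0.7^1.216 = 0.6481.
Surface direct beam = 1361 × 0.8221 × 0.6481 = 725.14 W/m².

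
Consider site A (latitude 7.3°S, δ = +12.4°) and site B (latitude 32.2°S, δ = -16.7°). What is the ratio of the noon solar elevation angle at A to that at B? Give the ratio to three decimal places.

0.944

A: 90° − |-7.3 − (12.4)| = 70.30°.
B: 90° − |-32.2 − (-16.7)| = 74.50°.
Ratio A/B = 70.3000 / 74.5000 = 0.9436.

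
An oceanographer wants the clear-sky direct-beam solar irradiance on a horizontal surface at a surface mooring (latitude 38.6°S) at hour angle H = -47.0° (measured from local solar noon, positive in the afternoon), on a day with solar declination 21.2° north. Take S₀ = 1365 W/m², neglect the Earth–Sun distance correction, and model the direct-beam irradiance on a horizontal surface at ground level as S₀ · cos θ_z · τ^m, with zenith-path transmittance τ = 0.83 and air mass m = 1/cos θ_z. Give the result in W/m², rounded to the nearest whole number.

186 W/m²

With φ = -38.6°, δ = 21.2°, H = -47.00°: sin φ sin δ = -0.2256, cos φ cos δ cos H = 0.4969, so cos θ_z = 0.2713.
Air mass m = 1/cos θ_z = 1/0.2713 = 3.686; τ^m = 0.83^3.686 = 0.5032.
Surface direct beam = 1365 × 0.2713 × 0.5032 = 186.35 W/m².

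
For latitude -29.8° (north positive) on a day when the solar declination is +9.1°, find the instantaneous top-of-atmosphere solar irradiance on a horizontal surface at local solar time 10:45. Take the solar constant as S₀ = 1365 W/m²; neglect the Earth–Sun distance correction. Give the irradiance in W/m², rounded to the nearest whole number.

Hour angle H = 15° × (10.75 − 12) = -18.75°.
cos θ_z = sin φ sin δ + cos φ cos δ cos H = (-0.4970)(0.1582) + (0.8678)(0.9874)(0.9469) = 0.7327.
Top-of-atmosphere irradiance = S₀ cos θ_z = 1365 × 0.7327 = 1000.14 W/m².

1000 W/m²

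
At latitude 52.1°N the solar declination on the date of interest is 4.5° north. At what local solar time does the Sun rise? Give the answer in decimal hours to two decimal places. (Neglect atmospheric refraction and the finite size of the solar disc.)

−tan φ tan δ = −(1.2846)(0.0787) = -0.1011; H_s = arccos(-0.1011) = 95.80°.
Sunrise is at 12 − H_s/15 = 12 − 6.387 = 5.613 h local solar time.

5.61 h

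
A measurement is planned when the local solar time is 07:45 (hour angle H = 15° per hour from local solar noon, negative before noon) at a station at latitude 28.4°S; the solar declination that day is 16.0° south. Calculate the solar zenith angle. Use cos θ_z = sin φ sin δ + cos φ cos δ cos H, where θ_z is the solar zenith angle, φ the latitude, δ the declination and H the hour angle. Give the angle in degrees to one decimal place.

59.7°

Hour angle H = 15° × (7.75 − 12) = -63.75°.
cos θ_z = sin(-28.4°) sin(-16.0°) + cos(-28.4°) cos(-16.0°) cos(-63.75°) = 0.1311 + 0.3740 = 0.5051.
θ_z = arccos(0.5051) = 59.66°.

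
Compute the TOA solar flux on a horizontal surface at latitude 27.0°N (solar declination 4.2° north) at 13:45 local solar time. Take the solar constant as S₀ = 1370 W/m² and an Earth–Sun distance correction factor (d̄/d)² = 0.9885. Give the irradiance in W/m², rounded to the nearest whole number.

Hour angle H = 15° × (13.75 − 12) = 26.25°.
cos θ_z = sin(27.0°) sin(4.2°) + cos(27.0°) cos(4.2°) cos(26.25°) = 0.0332 + 0.7970 = 0.8302.
Top-of-atmosphere irradiance = S₀ (d̄/d)² cos θ_z = 1370 × 0.9885 × 0.8302 = 1124.29 W/m².

1124 W/m²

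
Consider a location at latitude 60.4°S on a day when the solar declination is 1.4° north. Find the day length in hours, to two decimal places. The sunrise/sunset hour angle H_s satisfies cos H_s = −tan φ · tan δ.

11.67 hours

The sunset hour angle satisfies cos H_s = −tan φ tan δ = 0.0430, giving H_s = 87.54°.
Day length = 2 H_s / 15° h⁻¹ = 175.08° / 15 = 11.672 h.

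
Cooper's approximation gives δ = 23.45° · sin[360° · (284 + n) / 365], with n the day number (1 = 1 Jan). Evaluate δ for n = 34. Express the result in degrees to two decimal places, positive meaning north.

360 × (284 + 34) / 365 = 313.644°; sin(313.644°) = -0.7236.
δ = 23.45 × -0.7236 = -16.968° ≈ -16.97°.

-16.97°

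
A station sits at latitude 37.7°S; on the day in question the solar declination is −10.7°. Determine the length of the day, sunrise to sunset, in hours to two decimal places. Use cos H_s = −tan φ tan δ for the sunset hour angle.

13.12 hours

cos H_s = −tan(-37.7°) · tan(-10.7°) = -0.1460, so H_s = arccos(-0.1460) = 98.40°.
Day length = 2 H_s / 15° h⁻¹ = 196.80° / 15 = 13.120 h.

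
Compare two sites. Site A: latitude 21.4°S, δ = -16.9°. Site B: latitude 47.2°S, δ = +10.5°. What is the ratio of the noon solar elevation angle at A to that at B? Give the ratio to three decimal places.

2.647

A: 90° − |-21.4 − (-16.9)| = 85.50°.
B: 90° − |-47.2 − (10.5)| = 32.30°.
Ratio A/B = 85.5000 / 32.3000 = 2.6471.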